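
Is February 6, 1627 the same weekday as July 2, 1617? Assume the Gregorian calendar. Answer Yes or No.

From Jul 2, 1617 to Feb 6, 1627 is 3506 days.
3506 mod 7 = 6, so they are different weekdays.
(Jul 2, 1617 is a Sunday; Feb 6, 1627 is a Saturday.)

No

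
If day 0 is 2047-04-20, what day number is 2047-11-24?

218

Apr 20, 2047 → May 20, 2047: 30 days (April has 30).
May 20, 2047 → Jun 20, 2047: 31 days (May has 31).
Jun 20, 2047 → Jul 20, 2047: 30 days (June has 30).
Jul 20, 2047 → Aug 20, 2047: 31 days (July has 31).
Aug 20, 2047 → Sep 20, 2047: 31 days (August has 31).
Sep 20, 2047 → Oct 20, 2047: 30 days (September has 30).
Oct 20, 2047 → Nov 20, 2047: 31 days (October has 31).
Nov 20, 2047 → Nov 24, 2047: 4 days.
Total: 218 days.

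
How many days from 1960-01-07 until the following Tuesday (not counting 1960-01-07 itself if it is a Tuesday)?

5

Jan 7, 1960 is a Thursday.
From Thursday to the next Tuesday is 5 days.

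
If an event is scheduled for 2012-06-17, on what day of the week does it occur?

January 1, 2012 is a Sunday.
Jan 1, 2012 → Feb 1, 2012: 31 days (January has 31).
Feb 1, 2012 → Mar 1, 2012: 29 days (February has 29).
Mar 1, 2012 → Apr 1, 2012: 31 days (March has 31).
Apr 1, 2012 → May 1, 2012: 30 days (April has 30).
May 1, 2012 → Jun 1, 2012: 31 days (May has 31).
Jun 1, 2012 → Jun 17, 2012: 16 days.
Total: 168 days.
168 mod 7 = 0, so Sunday + 0 = Sunday.

Sunday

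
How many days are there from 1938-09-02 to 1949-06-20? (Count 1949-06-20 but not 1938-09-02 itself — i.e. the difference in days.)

3944

Sep 2, 1938 → Sep 2, 1939: 365 days.
Sep 2, 1939 → Sep 2, 1940: 366 days (Feb 29, 1940 is in that span).
Sep 2, 1940 → Sep 2, 1941: 365 days.
Sep 2, 1941 → Sep 2, 1942: 365 days.
Sep 2, 1942 → Sep 2, 1943: 365 days.
Sep 2, 1943 → Sep 2, 1944: 366 days (Feb 29, 1944 is in that span).
Sep 2, 1944 → Sep 2, 1945: 365 days.
Sep 2, 1945 → Sep 2, 1946: 365 days.
Sep 2, 1946 → Sep 2, 1947: 365 days.
Sep 2, 1947 → Sep 2, 1948: 366 days (Feb 29, 1948 is in that span).
Sep 2, 1948 → Oct 2, 1948: 30 days (September has 30).
Oct 2, 1948 → Nov 2, 1948: 31 days (October has 31).
Nov 2, 1948 → Dec 2, 1948: 30 days (November has 30).
Dec 2, 1948 → Jan 2, 1949: 31 days (December has 31).
Jan 2, 1949 → Feb 2, 1949: 31 days (January has 31).
Feb 2, 1949 → Mar 2, 1949: 28 days (February has 28).
Mar 2, 1949 → Apr 2, 1949: 31 days (March has 31).
Apr 2, 1949 → May 2, 1949: 30 days (April has 30).
May 2, 1949 → Jun 2, 1949: 31 days (May has 31).
Jun 2, 1949 → Jun 20, 1949: 18 days.
Total: 3944 days.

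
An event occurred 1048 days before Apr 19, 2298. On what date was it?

−365 (one year) → Apr 19, 2297 (683 left).
−365 (one year) → Apr 19, 2296 (318 left).
−19 → Mar 31, 2296 (end of Mar, 31 days; 299 left).
−31 → Feb 29, 2296 (end of Feb, 29 days; 268 left).
−29 → Jan 31, 2296 (end of Jan, 31 days; 239 left).
−31 → Dec 31, 2295 (end of Dec, 31 days; 208 left).
−31 → Nov 30, 2295 (end of Nov, 30 days; 177 left).
−30 → Oct 31, 2295 (end of Oct, 31 days; 147 left).
−31 → Sep 30, 2295 (end of Sep, 30 days; 116 left).
−30 → Aug 31, 2295 (end of Aug, 31 days; 86 left).
−31 → Jul 31, 2295 (end of Jul, 31 days; 55 left).
−31 → Jun 30, 2295 (end of Jun, 30 days; 24 left).
−24 → Jun 6, 2295.

June 6, 2295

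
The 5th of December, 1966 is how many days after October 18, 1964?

Oct 18, 1964 → Oct 18, 1965: 365 days.
Oct 18, 1965 → Oct 18, 1966: 365 days.
Oct 18, 1966 → Nov 18, 1966: 31 days (October has 31).
Nov 18, 1966 → Dec 5, 1966: 17 days.
Total: 778 days.

778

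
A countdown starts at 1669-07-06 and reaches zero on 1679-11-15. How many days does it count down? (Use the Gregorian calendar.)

3784

Jul 6, 1669 → Jul 6, 1670: 365 days.
Jul 6, 1670 → Jul 6, 1671: 365 days.
Jul 6, 1671 → Jul 6, 1672: 366 days (Feb 29, 1672 is in that span).
Jul 6, 1672 → Jul 6, 1673: 365 days.
Jul 6, 1673 → Jul 6, 1674: 365 days.
Jul 6, 1674 → Jul 6, 1675: 365 days.
Jul 6, 1675 → Jul 6, 1676: 366 days (Feb 29, 1676 is in that span).
Jul 6, 1676 → Jul 6, 1677: 365 days.
Jul 6, 1677 → Jul 6, 1678: 365 days.
Jul 6, 1678 → Jul 6, 1679: 365 days.
Jul 6, 1679 → Aug 6, 1679: 31 days (July has 31).
Aug 6, 1679 → Sep 6, 1679: 31 days (August has 31).
Sep 6, 1679 → Oct 6, 1679: 30 days (September has 30).
Oct 6, 1679 → Nov 6, 1679: 31 days (October has 31).
Nov 6, 1679 → Nov 15, 1679: 9 days.
Total: 3784 days.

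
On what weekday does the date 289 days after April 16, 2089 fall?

Monday

First find the weekday of Apr 16, 2089. Doomsday rule: the anchor day for the 2000s is Tuesday. For year 89: 89÷12 = 7 r 5, and 5÷4 = 1, so 7+5+1 = 13.
Tuesday + 13 ≡ Monday — that's 2089's doomsday.
In April the doomsday date is Apr 4.
Apr 16 is 12 days after Apr 4; 12 mod 7 = 5, so Monday + 5 = Saturday.
289 mod 7 = 2, so 289 days after a Saturday is Saturday + 2 = Monday.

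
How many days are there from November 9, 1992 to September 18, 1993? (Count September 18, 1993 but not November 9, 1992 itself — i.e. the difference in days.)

313

Nov 9, 1992 → Dec 9, 1992: 30 days (November has 30).
Dec 9, 1992 → Jan 9, 1993: 31 days (December has 31).
Jan 9, 1993 → Feb 9, 1993: 31 days (January has 31).
Feb 9, 1993 → Mar 9, 1993: 28 days (February has 28).
Mar 9, 1993 → Apr 9, 1993: 31 days (March has 31).
Apr 9, 1993 → May 9, 1993: 30 days (April has 30).
May 9, 1993 → Jun 9, 1993: 31 days (May has 31).
Jun 9, 1993 → Jul 9, 1993: 30 days (June has 30).
Jul 9, 1993 → Aug 9, 1993: 31 days (July has 31).
Aug 9, 1993 → Sep 9, 1993: 31 days (August has 31).
Sep 9, 1993 → Sep 18, 1993: 9 days.
Total: 313 days.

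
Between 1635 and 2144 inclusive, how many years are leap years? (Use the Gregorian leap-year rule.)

Multiples of 4 in [1635,2144]: 128.
Of those, multiples of 100: 5 (not leap unless ÷400).
Multiples of 400: 1.
Leap years = 128 − 5 + 1 = 124.

124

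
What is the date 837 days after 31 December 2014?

April 16, 2017

+365 (one year) → Dec 31, 2015 (472 left).
+366 (one year; includes Feb 29, 2016) → Dec 31, 2016 (106 left).
Dec has 31 days: +1 → Jan 1, 2017 (105 left).
Jan has 31 days: +31 → Feb 1, 2017 (74 left).
Feb has 28 days: +28 → Mar 1, 2017 (46 left).
Mar has 31 days: +31 → Apr 1, 2017 (15 left).
+15 → Apr 16, 2017.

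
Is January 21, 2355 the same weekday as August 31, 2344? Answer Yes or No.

No

From Aug 31, 2344 to Jan 21, 2355 is 3795 days.
3795 mod 7 = 1, so they are different weekdays.
(Aug 31, 2344 is a Thursday; Jan 21, 2355 is a Friday.)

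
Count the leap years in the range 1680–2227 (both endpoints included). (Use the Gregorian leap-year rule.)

Multiples of 4 in [1680,2227]: 137.
Of those, multiples of 100: 6 (not leap unless ÷400).
Multiples of 400: 1.
Leap years = 137 − 6 + 1 = 132.

132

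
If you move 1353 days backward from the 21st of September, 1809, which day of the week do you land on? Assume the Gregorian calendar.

First find the weekday of Sep 21, 1809. Doomsday rule: the anchor day for the 1800s is Friday. For year 09: 9÷12 = 0 r 9, and 9÷4 = 2, so 0+9+2 = 11.
Friday + 11 ≡ Tuesday — that's 1809's doomsday.
In September the doomsday date is Sep 5.
Sep 21 is 16 days after Sep 5; 16 mod 7 = 2, so Tuesday + 2 = Thursday.
1353 mod 7 = 2, so 1353 days before a Thursday is Thursday − 2 = Tuesday.

Tuesday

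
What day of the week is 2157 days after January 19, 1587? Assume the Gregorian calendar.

Tuesday

Jan 19, 1587 is a Monday.
2157 mod 7 = 1, so 2157 days after a Monday is Monday + 1 = Tuesday.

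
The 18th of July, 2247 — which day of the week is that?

Doomsday rule: the anchor day for the 2200s is Friday. For year 47: 47÷12 = 3 r 11, and 11÷4 = 2, so 3+11+2 = 16.
Friday + 16 ≡ Sunday — that's 2247's doomsday.
In July the doomsday date is Jul 11.
Jul 18 is 7 days after Jul 11; 7 mod 7 = 0, so Sunday + 0 = Sunday.

Sunday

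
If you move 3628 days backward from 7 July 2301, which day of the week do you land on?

Friday

First find the weekday of Jul 7, 2301. Doomsday rule: the anchor day for the 2300s is Wednesday. For year 01: 1÷12 = 0 r 1, and 1÷4 = 0, so 0+1+0 = 1.
Wednesday + 1 ≡ Thursday — that's 2301's doomsday.
In July the doomsday date is Jul 11.
Jul 7 is 4 days before Jul 11; 4 mod 7 = 4, so Thursday − 4 = Sunday.
3628 mod 7 = 2, so 3628 days before a Sunday is Sunday − 2 = Friday.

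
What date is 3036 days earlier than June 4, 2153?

−365 (one year) → Jun 4, 2152 (2671 left).
−366 (one year; includes Feb 29, 2152) → Jun 4, 2151 (2305 left).
−365 (one year) → Jun 4, 2150 (1940 left).
−365 (one year) → Jun 4, 2149 (1575 left).
−365 (one year) → Jun 4, 2148 (1210 left).
−366 (one year; includes Feb 29, 2148) → Jun 4, 2147 (844 left).
−365 (one year) → Jun 4, 2146 (479 left).
−365 (one year) → Jun 4, 2145 (114 left).
−4 → May 31, 2145 (end of May, 31 days; 110 left).
−31 → Apr 30, 2145 (end of Apr, 30 days; 79 left).
−30 → Mar 31, 2145 (end of Mar, 31 days; 49 left).
−31 → Feb 28, 2145 (end of Feb, 28 days; 18 left).
−18 → Feb 10, 2145.

February 10, 2145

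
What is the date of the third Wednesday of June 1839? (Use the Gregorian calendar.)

June 1, 1839 is a Saturday.
The first Wednesday is therefore June 5 (4 days later).
The third Wednesday is 5 + 2×7 = June 19.

June 19, 1839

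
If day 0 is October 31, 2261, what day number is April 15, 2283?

7836

Oct 31, 2261 → Oct 31, 2262: 365 days.
Oct 31, 2262 → Oct 31, 2263: 365 days.
Oct 31, 2263 → Oct 31, 2264: 366 days (Feb 29, 2264 is in that span).
Oct 31, 2264 → Oct 31, 2265: 365 days.
Oct 31, 2265 → Oct 31, 2266: 365 days.
Oct 31, 2266 → Oct 31, 2267: 365 days.
Oct 31, 2267 → Oct 31, 2268: 366 days (Feb 29, 2268 is in that span).
Oct 31, 2268 → Oct 31, 2269: 365 days.
Oct 31, 2269 → Oct 31, 2270: 365 days.
Oct 31, 2270 → Oct 31, 2271: 365 days.
Oct 31, 2271 → Oct 31, 2272: 366 days (Feb 29, 2272 is in that span).
Oct 31, 2272 → Oct 31, 2273: 365 days.
Oct 31, 2273 → Oct 31, 2274: 365 days.
Oct 31, 2274 → Oct 31, 2275: 365 days.
Oct 31, 2275 → Oct 31, 2276: 366 days (Feb 29, 2276 is in that span).
Oct 31, 2276 → Oct 31, 2277: 365 days.
Oct 31, 2277 → Oct 31, 2278: 365 days.
Oct 31, 2278 → Oct 31, 2279: 365 days.
Oct 31, 2279 → Oct 31, 2280: 366 days (Feb 29, 2280 is in that span).
Oct 31, 2280 → Oct 31, 2281: 365 days.
Oct 31, 2281 → Oct 31, 2282: 365 days.
Oct 31, 2282 → Nov 30, 2282: 30 days (October has 31).
Nov 30, 2282 → Dec 30, 2282: 30 days (November has 30).
Dec 30, 2282 → Jan 30, 2283: 31 days (December has 31).
Jan 30, 2283 → Feb 28, 2283: 29 days (January has 31).
Feb 28, 2283 → Mar 28, 2283: 28 days (February has 28).
Mar 28, 2283 → Apr 15, 2283: 18 days.
Total: 7836 days.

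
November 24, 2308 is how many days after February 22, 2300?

Feb 22, 2300 → Feb 22, 2301: 365 days.
Feb 22, 2301 → Feb 22, 2302: 365 days.
Feb 22, 2302 → Feb 22, 2303: 365 days.
Feb 22, 2303 → Feb 22, 2304: 365 days.
Feb 22, 2304 → Feb 22, 2305: 366 days (Feb 29, 2304 is in that span).
Feb 22, 2305 → Feb 22, 2306: 365 days.
Feb 22, 2306 → Feb 22, 2307: 365 days.
Feb 22, 2307 → Feb 22, 2308: 365 days.
Feb 22, 2308 → Mar 22, 2308: 29 days (February has 29).
Mar 22, 2308 → Apr 22, 2308: 31 days (March has 31).
Apr 22, 2308 → May 22, 2308: 30 days (April has 30).
May 22, 2308 → Jun 22, 2308: 31 days (May has 31).
Jun 22, 2308 → Jul 22, 2308: 30 days (June has 30).
Jul 22, 2308 → Aug 22, 2308: 31 days (July has 31).
Aug 22, 2308 → Sep 22, 2308: 31 days (August has 31).
Sep 22, 2308 → Oct 22, 2308: 30 days (September has 30).
Oct 22, 2308 → Nov 22, 2308: 31 days (October has 31).
Nov 22, 2308 → Nov 24, 2308: 2 days.
Total: 3197 days.

3197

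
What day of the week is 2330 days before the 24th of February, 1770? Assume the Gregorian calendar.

Feb 24, 1770 is a Saturday.
2330 mod 7 = 6, so 2330 days before a Saturday is Saturday − 6 = Sunday.

Sunday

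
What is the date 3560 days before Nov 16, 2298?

February 16, 2289

−365 (one year) → Nov 16, 2297 (3195 left).
−365 (one year) → Nov 16, 2296 (2830 left).
−366 (one year; includes Feb 29, 2296) → Nov 16, 2295 (2464 left).
−365 (one year) → Nov 16, 2294 (2099 left).
−365 (one year) → Nov 16, 2293 (1734 left).
−365 (one year) → Nov 16, 2292 (1369 left).
−366 (one year; includes Feb 29, 2292) → Nov 16, 2291 (1003 left).
−365 (one year) → Nov 16, 2290 (638 left).
−365 (one year) → Nov 16, 2289 (273 left).
−16 → Oct 31, 2289 (end of Oct, 31 days; 257 left).
−31 → Sep 30, 2289 (end of Sep, 30 days; 226 left).
−30 → Aug 31, 2289 (end of Aug, 31 days; 196 left).
−31 → Jul 31, 2289 (end of Jul, 31 days; 165 left).
−31 → Jun 30, 2289 (end of Jun, 30 days; 134 left).
−30 → May 31, 2289 (end of May, 31 days; 104 left).
−31 → Apr 30, 2289 (end of Apr, 30 days; 73 left).
−30 → Mar 31, 2289 (end of Mar, 31 days; 43 left).
−31 → Feb 28, 2289 (end of Feb, 28 days; 12 left).
−12 → Feb 16, 2289.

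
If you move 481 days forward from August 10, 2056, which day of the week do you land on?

First find the weekday of Aug 10, 2056. Doomsday rule: the anchor day for the 2000s is Tuesday. For year 56: 56÷12 = 4 r 8, and 8÷4 = 2, so 4+8+2 = 14.
Tuesday + 14 ≡ Tuesday — that's 2056's doomsday.
In August the doomsday date is Aug 8.
Aug 10 is 2 days after Aug 8; 2 mod 7 = 2, so Tuesday + 2 = Thursday.
481 mod 7 = 5, so 481 days after a Thursday is Thursday + 5 = Tuesday.

Tuesday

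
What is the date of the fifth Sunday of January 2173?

January 1, 2173 is a Friday.
The first Sunday is therefore January 3 (2 days later).
The fifth Sunday is 3 + 4×7 = January 31.

January 31, 2173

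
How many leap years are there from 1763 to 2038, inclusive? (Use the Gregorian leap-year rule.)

Multiples of 4 in [1763,2038]: 69.
Of those, multiples of 100: 3 (not leap unless ÷400).
Multiples of 400: 1.
Leap years = 69 − 3 + 1 = 67.

67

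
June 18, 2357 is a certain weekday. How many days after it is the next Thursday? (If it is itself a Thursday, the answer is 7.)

Jun 18, 2357 is a Tuesday.
From Tuesday to the next Thursday is 2 days.

2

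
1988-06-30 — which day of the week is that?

Thursday

Doomsday rule: the anchor day for the 1900s is Wednesday. For year 88: 88÷12 = 7 r 4, and 4÷4 = 1, so 7+4+1 = 12.
Wednesday + 12 ≡ Monday — that's 1988's doomsday.
In June the doomsday date is Jun 6.
Jun 30 is 24 days after Jun 6; 24 mod 7 = 3, so Monday + 3 = Thursday.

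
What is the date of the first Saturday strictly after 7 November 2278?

Nov 7, 2278 is a Thursday.
From Thursday to the next Saturday is 2 days.
Nov 7, 2278 + 2 = Nov 9, 2278.

November 9, 2278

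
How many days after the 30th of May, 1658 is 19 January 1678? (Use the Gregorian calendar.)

7174

May 30, 1658 → May 30, 1659: 365 days.
May 30, 1659 → May 30, 1660: 366 days (Feb 29, 1660 is in that span).
May 30, 1660 → May 30, 1661: 365 days.
May 30, 1661 → May 30, 1662: 365 days.
May 30, 1662 → May 30, 1663: 365 days.
May 30, 1663 → May 30, 1664: 366 days (Feb 29, 1664 is in that span).
May 30, 1664 → May 30, 1665: 365 days.
May 30, 1665 → May 30, 1666: 365 days.
May 30, 1666 → May 30, 1667: 365 days.
May 30, 1667 → May 30, 1668: 366 days (Feb 29, 1668 is in that span).
May 30, 1668 → May 30, 1669: 365 days.
May 30, 1669 → May 30, 1670: 365 days.
May 30, 1670 → May 30, 1671: 365 days.
May 30, 1671 → May 30, 1672: 366 days (Feb 29, 1672 is in that span).
May 30, 1672 → May 30, 1673: 365 days.
May 30, 1673 → May 30, 1674: 365 days.
May 30, 1674 → May 30, 1675: 365 days.
May 30, 1675 → May 30, 1676: 366 days (Feb 29, 1676 is in that span).
May 30, 1676 → May 30, 1677: 365 days.
May 30, 1677 → Jun 30, 1677: 31 days (May has 31).
Jun 30, 1677 → Jul 30, 1677: 30 days (June has 30).
Jul 30, 1677 → Aug 30, 1677: 31 days (July has 31).
Aug 30, 1677 → Sep 30, 1677: 31 days (August has 31).
Sep 30, 1677 → Oct 30, 1677: 30 days (September has 30).
Oct 30, 1677 → Nov 30, 1677: 31 days (October has 31).
Nov 30, 1677 → Dec 30, 1677: 30 days (November has 30).
Dec 30, 1677 → Jan 19, 1678: 20 days.
Total: 7174 days.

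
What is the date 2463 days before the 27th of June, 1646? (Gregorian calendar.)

September 29, 1639

−365 (one year) → Jun 27, 1645 (2098 left).
−365 (one year) → Jun 27, 1644 (1733 left).
−366 (one year; includes Feb 29, 1644) → Jun 27, 1643 (1367 left).
−365 (one year) → Jun 27, 1642 (1002 left).
−365 (one year) → Jun 27, 1641 (637 left).
−365 (one year) → Jun 27, 1640 (272 left).
−27 → May 31, 1640 (end of May, 31 days; 245 left).
−31 → Apr 30, 1640 (end of Apr, 30 days; 214 left).
−30 → Mar 31, 1640 (end of Mar, 31 days; 184 left).
−31 → Feb 29, 1640 (end of Feb, 29 days; 153 left).
−29 → Jan 31, 1640 (end of Jan, 31 days; 124 left).
−31 → Dec 31, 1639 (end of Dec, 31 days; 93 left).
−31 → Nov 30, 1639 (end of Nov, 30 days; 62 left).
−30 → Oct 31, 1639 (end of Oct, 31 days; 32 left).
−31 → Sep 30, 1639 (end of Sep, 30 days; 1 left).
−1 → Sep 29, 1639.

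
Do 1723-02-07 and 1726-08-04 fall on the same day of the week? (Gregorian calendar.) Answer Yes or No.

Yes

From Feb 7, 1723 to Aug 4, 1726 is 1274 days.
1274 mod 7 = 0, so they are the same weekday.
(Feb 7, 1723 is a Sunday; Aug 4, 1726 is a Sunday.)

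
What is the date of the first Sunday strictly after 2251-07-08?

July 13, 2251

Jul 8, 2251 is a Tuesday.
From Tuesday to the next Sunday is 5 days.
Jul 8, 2251 + 5 = Jul 13, 2251.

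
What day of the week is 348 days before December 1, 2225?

First find the weekday of Dec 1, 2225. Doomsday rule: the anchor day for the 2200s is Friday. For year 25: 25÷12 = 2 r 1, and 1÷4 = 0, so 2+1+0 = 3.
Friday + 3 ≡ Monday — that's 2225's doomsday.
In December the doomsday date is Dec 12.
Dec 1 is 11 days before Dec 12; 11 mod 7 = 4, so Monday − 4 = Thursday.
348 mod 7 = 5, so 348 days before a Thursday is Thursday − 5 = Saturday.

Saturday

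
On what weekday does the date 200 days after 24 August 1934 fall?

First find the weekday of Aug 24, 1934. Doomsday rule: the anchor day for the 1900s is Wednesday. For year 34: 34÷12 = 2 r 10, and 10÷4 = 2, so 2+10+2 = 14.
Wednesday + 14 ≡ Wednesday — that's 1934's doomsday.
In August the doomsday date is Aug 8.
Aug 24 is 16 days after Aug 8; 16 mod 7 = 2, so Wednesday + 2 = Friday.
200 mod 7 = 4, so 200 days after a Friday is Friday + 4 = Tuesday.

Tuesday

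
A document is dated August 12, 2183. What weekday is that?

Tuesday

January 1, 2183 is a Wednesday.
Jan 1, 2183 → Feb 1, 2183: 31 days (January has 31).
Feb 1, 2183 → Mar 1, 2183: 28 days (February has 28).
Mar 1, 2183 → Apr 1, 2183: 31 days (March has 31).
Apr 1, 2183 → May 1, 2183: 30 days (April has 30).
May 1, 2183 → Jun 1, 2183: 31 days (May has 31).
Jun 1, 2183 → Jul 1, 2183: 30 days (June has 30).
Jul 1, 2183 → Aug 1, 2183: 31 days (July has 31).
Aug 1, 2183 → Aug 12, 2183: 11 days.
Total: 223 days.
223 mod 7 = 6, so Wednesday + 6 = Tuesday.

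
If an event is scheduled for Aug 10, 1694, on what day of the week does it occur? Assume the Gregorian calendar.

Tuesday

Doomsday rule: the anchor day for the 1600s is Tuesday. For year 94: 94÷12 = 7 r 10, and 10÷4 = 2, so 7+10+2 = 19.
Tuesday + 19 ≡ Sunday — that's 1694's doomsday.
In August the doomsday date is Aug 8.
Aug 10 is 2 days after Aug 8; 2 mod 7 = 2, so Sunday + 2 = Tuesday.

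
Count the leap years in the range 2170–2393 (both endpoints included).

54

Multiples of 4 in [2170,2393]: 56.
Of those, multiples of 100: 2 (not leap unless ÷400).
Multiples of 400: 0.
Leap years = 56 − 2 + 0 = 54.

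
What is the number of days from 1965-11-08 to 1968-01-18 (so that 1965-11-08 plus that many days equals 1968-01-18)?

Nov 8, 1965 → Nov 8, 1966: 365 days.
Nov 8, 1966 → Nov 8, 1967: 365 days.
Nov 8, 1967 → Dec 8, 1967: 30 days (November has 30).
Dec 8, 1967 → Jan 8, 1968: 31 days (December has 31).
Jan 8, 1968 → Jan 18, 1968: 10 days.
Total: 801 days.

801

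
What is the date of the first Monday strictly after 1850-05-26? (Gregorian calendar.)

May 27, 1850

May 26, 1850 is a Sunday.
From Sunday to the next Monday is 1 day.
May 26, 1850 + 1 = May 27, 1850.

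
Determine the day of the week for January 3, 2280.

Doomsday rule: the anchor day for the 2200s is Friday. For year 80: 80÷12 = 6 r 8, and 8÷4 = 2, so 6+8+2 = 16.
Friday + 16 ≡ Sunday — that's 2280's doomsday.
In January the doomsday date is Jan 4 (2280 is a leap year (divisible by 4)).
Jan 3 is 1 day before Jan 4; 1 mod 7 = 1, so Sunday − 1 = Saturday.

Saturday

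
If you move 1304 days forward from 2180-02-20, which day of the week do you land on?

First find the weekday of Feb 20, 2180. Doomsday rule: the anchor day for the 2100s is Sunday. For year 80: 80÷12 = 6 r 8, and 8÷4 = 2, so 6+8+2 = 16.
Sunday + 16 ≡ Tuesday — that's 2180's doomsday.
In February the doomsday date is Feb 29 (2180 is a leap year (divisible by 4)).
Feb 20 is 9 days before Feb 29; 9 mod 7 = 2, so Tuesday − 2 = Sunday.
1304 mod 7 = 2, so 1304 days after a Sunday is Sunday + 2 = Tuesday.

Tuesday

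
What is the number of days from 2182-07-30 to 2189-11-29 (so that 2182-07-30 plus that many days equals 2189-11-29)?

2679

Jul 30, 2182 → Jul 30, 2183: 365 days.
Jul 30, 2183 → Jul 30, 2184: 366 days (Feb 29, 2184 is in that span).
Jul 30, 2184 → Jul 30, 2185: 365 days.
Jul 30, 2185 → Jul 30, 2186: 365 days.
Jul 30, 2186 → Jul 30, 2187: 365 days.
Jul 30, 2187 → Jul 30, 2188: 366 days (Feb 29, 2188 is in that span).
Jul 30, 2188 → Jul 30, 2189: 365 days.
Jul 30, 2189 → Aug 30, 2189: 31 days (July has 31).
Aug 30, 2189 → Sep 30, 2189: 31 days (August has 31).
Sep 30, 2189 → Oct 30, 2189: 30 days (September has 30).
Oct 30, 2189 → Nov 29, 2189: 30 days.
Total: 2679 days.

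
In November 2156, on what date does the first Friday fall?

November 5, 2156

November 1, 2156 is a Monday.
The first Friday is therefore November 5 (4 days later).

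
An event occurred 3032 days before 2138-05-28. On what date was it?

−365 (one year) → May 28, 2137 (2667 left).
−365 (one year) → May 28, 2136 (2302 left).
−366 (one year; includes Feb 29, 2136) → May 28, 2135 (1936 left).
−365 (one year) → May 28, 2134 (1571 left).
−365 (one year) → May 28, 2133 (1206 left).
−365 (one year) → May 28, 2132 (841 left).
−366 (one year; includes Feb 29, 2132) → May 28, 2131 (475 left).
−365 (one year) → May 28, 2130 (110 left).
−28 → Apr 30, 2130 (end of Apr, 30 days; 82 left).
−30 → Mar 31, 2130 (end of Mar, 31 days; 52 left).
−31 → Feb 28, 2130 (end of Feb, 28 days; 21 left).
−21 → Feb 7, 2130.

February 7, 2130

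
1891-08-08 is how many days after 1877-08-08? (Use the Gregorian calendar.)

5113

Aug 8, 1877 → Aug 8, 1878: 365 days.
Aug 8, 1878 → Aug 8, 1879: 365 days.
Aug 8, 1879 → Aug 8, 1880: 366 days (Feb 29, 1880 is in that span).
Aug 8, 1880 → Aug 8, 1881: 365 days.
Aug 8, 1881 → Aug 8, 1882: 365 days.
Aug 8, 1882 → Aug 8, 1883: 365 days.
Aug 8, 1883 → Aug 8, 1884: 366 days (Feb 29, 1884 is in that span).
Aug 8, 1884 → Aug 8, 1885: 365 days.
Aug 8, 1885 → Aug 8, 1886: 365 days.
Aug 8, 1886 → Aug 8, 1887: 365 days.
Aug 8, 1887 → Aug 8, 1888: 366 days (Feb 29, 1888 is in that span).
Aug 8, 1888 → Aug 8, 1889: 365 days.
Aug 8, 1889 → Aug 8, 1890: 365 days.
Aug 8, 1890 → Sep 8, 1890: 31 days (August has 31).
Sep 8, 1890 → Oct 8, 1890: 30 days (September has 30).
Oct 8, 1890 → Nov 8, 1890: 31 days (October has 31).
Nov 8, 1890 → Dec 8, 1890: 30 days (November has 30).
Dec 8, 1890 → Jan 8, 1891: 31 days (December has 31).
Jan 8, 1891 → Feb 8, 1891: 31 days (January has 31).
Feb 8, 1891 → Mar 8, 1891: 28 days (February has 28).
Mar 8, 1891 → Apr 8, 1891: 31 days (March has 31).
Apr 8, 1891 → May 8, 1891: 30 days (April has 30).
May 8, 1891 → Jun 8, 1891: 31 days (May has 31).
Jun 8, 1891 → Jul 8, 1891: 30 days (June has 30).
Jul 8, 1891 → Aug 8, 1891: 31 days.
Total: 5113 days.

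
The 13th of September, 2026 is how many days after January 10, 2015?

Jan 10, 2015 → Jan 10, 2016: 365 days.
Jan 10, 2016 → Jan 10, 2017: 366 days (Feb 29, 2016 is in that span).
Jan 10, 2017 → Jan 10, 2018: 365 days.
Jan 10, 2018 → Jan 10, 2019: 365 days.
Jan 10, 2019 → Jan 10, 2020: 365 days.
Jan 10, 2020 → Jan 10, 2021: 366 days (Feb 29, 2020 is in that span).
Jan 10, 2021 → Jan 10, 2022: 365 days.
Jan 10, 2022 → Jan 10, 2023: 365 days.
Jan 10, 2023 → Jan 10, 2024: 365 days.
Jan 10, 2024 → Jan 10, 2025: 366 days (Feb 29, 2024 is in that span).
Jan 10, 2025 → Jan 10, 2026: 365 days.
Jan 10, 2026 → Feb 10, 2026: 31 days (January has 31).
Feb 10, 2026 → Mar 10, 2026: 28 days (February has 28).
Mar 10, 2026 → Apr 10, 2026: 31 days (March has 31).
Apr 10, 2026 → May 10, 2026: 30 days (April has 30).
May 10, 2026 → Jun 10, 2026: 31 days (May has 31).
Jun 10, 2026 → Jul 10, 2026: 30 days (June has 30).
Jul 10, 2026 → Aug 10, 2026: 31 days (July has 31).
Aug 10, 2026 → Sep 10, 2026: 31 days (August has 31).
Sep 10, 2026 → Sep 13, 2026: 3 days.
Total: 4264 days.

4264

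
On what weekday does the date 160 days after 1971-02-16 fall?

Monday

First find the weekday of Feb 16, 1971. Doomsday rule: the anchor day for the 1900s is Wednesday. For year 71: 71÷12 = 5 r 11, and 11÷4 = 2, so 5+11+2 = 18.
Wednesday + 18 ≡ Sunday — that's 1971's doomsday.
In February the doomsday date is Feb 28 (1971 is not a leap year).
Feb 16 is 12 days before Feb 28; 12 mod 7 = 5, so Sunday − 5 = Tuesday.
160 mod 7 = 6, so 160 days after a Tuesday is Tuesday + 6 = Monday.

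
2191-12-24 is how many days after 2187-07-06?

Jul 6, 2187 → Jul 6, 2188: 366 days (Feb 29, 2188 is in that span).
Jul 6, 2188 → Jul 6, 2189: 365 days.
Jul 6, 2189 → Jul 6, 2190: 365 days.
Jul 6, 2190 → Jul 6, 2191: 365 days.
Jul 6, 2191 → Aug 6, 2191: 31 days (July has 31).
Aug 6, 2191 → Sep 6, 2191: 31 days (August has 31).
Sep 6, 2191 → Oct 6, 2191: 30 days (September has 30).
Oct 6, 2191 → Nov 6, 2191: 31 days (October has 31).
Nov 6, 2191 → Dec 6, 2191: 30 days (November has 30).
Dec 6, 2191 → Dec 24, 2191: 18 days.
Total: 1632 days.

1632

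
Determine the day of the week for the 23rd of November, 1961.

Doomsday rule: the anchor day for the 1900s is Wednesday. For year 61: 61÷12 = 5 r 1, and 1÷4 = 0, so 5+1+0 = 6.
Wednesday + 6 ≡ Tuesday — that's 1961's doomsday.
In November the doomsday date is Nov 7.
Nov 23 is 16 days after Nov 7; 16 mod 7 = 2, so Tuesday + 2 = Thursday.

Thursday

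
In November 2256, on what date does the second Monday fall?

November 10, 2256

November 1, 2256 is a Saturday.
The first Monday is therefore November 3 (2 days later).
The second Monday is 3 + 1×7 = November 10.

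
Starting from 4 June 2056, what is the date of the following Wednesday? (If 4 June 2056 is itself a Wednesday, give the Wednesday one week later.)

June 7, 2056

Jun 4, 2056 is a Sunday.
From Sunday to the next Wednesday is 3 days.
Jun 4, 2056 + 3 = Jun 7, 2056.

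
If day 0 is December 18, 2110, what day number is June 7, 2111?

171

Dec 18, 2110 → Jan 18, 2111: 31 days (December has 31).
Jan 18, 2111 → Feb 18, 2111: 31 days (January has 31).
Feb 18, 2111 → Mar 18, 2111: 28 days (February has 28).
Mar 18, 2111 → Apr 18, 2111: 31 days (March has 31).
Apr 18, 2111 → May 18, 2111: 30 days (April has 30).
May 18, 2111 → Jun 7, 2111: 20 days.
Total: 171 days.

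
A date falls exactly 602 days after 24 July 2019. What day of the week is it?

First find the weekday of Jul 24, 2019. Doomsday rule: the anchor day for the 2000s is Tuesday. For year 19: 19÷12 = 1 r 7, and 7÷4 = 1, so 1+7+1 = 9.
Tuesday + 9 ≡ Thursday — that's 2019's doomsday.
In July the doomsday date is Jul 11.
Jul 24 is 13 days after Jul 11; 13 mod 7 = 6, so Thursday + 6 = Wednesday.
602 mod 7 = 0, so 602 days after a Wednesday is Wednesday + 0 = Wednesday.

Wednesday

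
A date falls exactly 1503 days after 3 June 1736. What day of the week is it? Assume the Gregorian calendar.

Friday

First find the weekday of Jun 3, 1736. Doomsday rule: the anchor day for the 1700s is Sunday. For year 36: 36÷12 = 3 r 0, and 0÷4 = 0, so 3+0+0 = 3.
Sunday + 3 ≡ Wednesday — that's 1736's doomsday.
In June the doomsday date is Jun 6.
Jun 3 is 3 days before Jun 6; 3 mod 7 = 3, so Wednesday − 3 = Sunday.
1503 mod 7 = 5, so 1503 days after a Sunday is Sunday + 5 = Friday.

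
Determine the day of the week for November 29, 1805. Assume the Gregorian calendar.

Friday

Doomsday rule: the anchor day for the 1800s is Friday. For year 05: 5÷12 = 0 r 5, and 5÷4 = 1, so 0+5+1 = 6.
Friday + 6 ≡ Thursday — that's 1805's doomsday.
In November the doomsday date is Nov 7.
Nov 29 is 22 days after Nov 7; 22 mod 7 = 1, so Thursday + 1 = Friday.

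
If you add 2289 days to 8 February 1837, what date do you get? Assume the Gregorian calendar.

May 17, 1843

+365 (one year) → Feb 8, 1838 (1924 left).
+365 (one year) → Feb 8, 1839 (1559 left).
+365 (one year) → Feb 8, 1840 (1194 left).
+366 (one year; includes Feb 29, 1840) → Feb 8, 1841 (828 left).
+365 (one year) → Feb 8, 1842 (463 left).
+365 (one year) → Feb 8, 1843 (98 left).
Feb has 28 days: +21 → Mar 1, 1843 (77 left).
Mar has 31 days: +31 → Apr 1, 1843 (46 left).
Apr has 30 days: +30 → May 1, 1843 (16 left).
+16 → May 17, 1843.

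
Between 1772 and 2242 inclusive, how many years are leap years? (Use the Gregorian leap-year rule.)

114

Multiples of 4 in [1772,2242]: 118.
Of those, multiples of 100: 5 (not leap unless ÷400).
Multiples of 400: 1.
Leap years = 118 − 5 + 1 = 114.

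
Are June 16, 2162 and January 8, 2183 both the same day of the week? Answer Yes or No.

Yes

From Jun 16, 2162 to Jan 8, 2183 is 7511 days.
7511 mod 7 = 0, so they are the same weekday.
(Jun 16, 2162 is a Wednesday; Jan 8, 2183 is a Wednesday.)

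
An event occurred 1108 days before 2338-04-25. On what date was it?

−365 (one year) → Apr 25, 2337 (743 left).
−365 (one year) → Apr 25, 2336 (378 left).
−25 → Mar 31, 2336 (end of Mar, 31 days; 353 left).
−31 → Feb 29, 2336 (end of Feb, 29 days; 322 left).
−29 → Jan 31, 2336 (end of Jan, 31 days; 293 left).
−31 → Dec 31, 2335 (end of Dec, 31 days; 262 left).
−31 → Nov 30, 2335 (end of Nov, 30 days; 231 left).
−30 → Oct 31, 2335 (end of Oct, 31 days; 201 left).
−31 → Sep 30, 2335 (end of Sep, 30 days; 170 left).
−30 → Aug 31, 2335 (end of Aug, 31 days; 140 left).
−31 → Jul 31, 2335 (end of Jul, 31 days; 109 left).
−31 → Jun 30, 2335 (end of Jun, 30 days; 78 left).
−30 → May 31, 2335 (end of May, 31 days; 48 left).
−31 → Apr 30, 2335 (end of Apr, 30 days; 17 left).
−17 → Apr 13, 2335.

April 13, 2335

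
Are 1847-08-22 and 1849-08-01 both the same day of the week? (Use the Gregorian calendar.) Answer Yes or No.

No

From Aug 22, 1847 to Aug 1, 1849 is 710 days.
710 mod 7 = 3, so they are different weekdays.
(Aug 22, 1847 is a Sunday; Aug 1, 1849 is a Wednesday.)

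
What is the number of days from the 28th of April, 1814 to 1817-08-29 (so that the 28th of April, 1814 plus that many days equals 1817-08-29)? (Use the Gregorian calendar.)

1219

Apr 28, 1814 → Apr 28, 1815: 365 days.
Apr 28, 1815 → Apr 28, 1816: 366 days (Feb 29, 1816 is in that span).
Apr 28, 1816 → Apr 28, 1817: 365 days.
Apr 28, 1817 → May 28, 1817: 30 days (April has 30).
May 28, 1817 → Jun 28, 1817: 31 days (May has 31).
Jun 28, 1817 → Jul 28, 1817: 30 days (June has 30).
Jul 28, 1817 → Aug 28, 1817: 31 days (July has 31).
Aug 28, 1817 → Aug 29, 1817: 1 days.
Total: 1219 days.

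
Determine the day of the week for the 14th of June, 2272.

Doomsday rule: the anchor day for the 2200s is Friday. For year 72: 72÷12 = 6 r 0, and 0÷4 = 0, so 6+0+0 = 6.
Friday + 6 ≡ Thursday — that's 2272's doomsday.
In June the doomsday date is Jun 6.
Jun 14 is 8 days after Jun 6; 8 mod 7 = 1, so Thursday + 1 = Friday.

Friday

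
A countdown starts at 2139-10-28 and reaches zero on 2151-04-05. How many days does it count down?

4177

Oct 28, 2139 → Oct 28, 2140: 366 days (Feb 29, 2140 is in that span).
Oct 28, 2140 → Oct 28, 2141: 365 days.
Oct 28, 2141 → Oct 28, 2142: 365 days.
Oct 28, 2142 → Oct 28, 2143: 365 days.
Oct 28, 2143 → Oct 28, 2144: 366 days (Feb 29, 2144 is in that span).
Oct 28, 2144 → Oct 28, 2145: 365 days.
Oct 28, 2145 → Oct 28, 2146: 365 days.
Oct 28, 2146 → Oct 28, 2147: 365 days.
Oct 28, 2147 → Oct 28, 2148: 366 days (Feb 29, 2148 is in that span).
Oct 28, 2148 → Oct 28, 2149: 365 days.
Oct 28, 2149 → Oct 28, 2150: 365 days.
Oct 28, 2150 → Nov 28, 2150: 31 days (October has 31).
Nov 28, 2150 → Dec 28, 2150: 30 days (November has 30).
Dec 28, 2150 → Jan 28, 2151: 31 days (December has 31).
Jan 28, 2151 → Feb 28, 2151: 31 days (January has 31).
Feb 28, 2151 → Mar 28, 2151: 28 days (February has 28).
Mar 28, 2151 → Apr 5, 2151: 8 days.
Total: 4177 days.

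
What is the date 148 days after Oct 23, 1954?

Oct has 31 days: +9 → Nov 1, 1954 (139 left).
Nov has 30 days: +30 → Dec 1, 1954 (109 left).
Dec has 31 days: +31 → Jan 1, 1955 (78 left).
Jan has 31 days: +31 → Feb 1, 1955 (47 left).
Feb has 28 days: +28 → Mar 1, 1955 (19 left).
+19 → Mar 20, 1955.

March 20, 1955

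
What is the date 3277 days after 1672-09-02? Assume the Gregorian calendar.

August 23, 1681

+365 (one year) → Sep 2, 1673 (2912 left).
+365 (one year) → Sep 2, 1674 (2547 left).
+365 (one year) → Sep 2, 1675 (2182 left).
+366 (one year; includes Feb 29, 1676) → Sep 2, 1676 (1816 left).
+365 (one year) → Sep 2, 1677 (1451 left).
+365 (one year) → Sep 2, 1678 (1086 left).
+365 (one year) → Sep 2, 1679 (721 left).
+366 (one year; includes Feb 29, 1680) → Sep 2, 1680 (355 left).
Sep has 30 days: +29 → Oct 1, 1680 (326 left).
Oct has 31 days: +31 → Nov 1, 1680 (295 left).
Nov has 30 days: +30 → Dec 1, 1680 (265 left).
Dec has 31 days: +31 → Jan 1, 1681 (234 left).
Jan has 31 days: +31 → Feb 1, 1681 (203 left).
Feb has 28 days: +28 → Mar 1, 1681 (175 left).
Mar has 31 days: +31 → Apr 1, 1681 (144 left).
Apr has 30 days: +30 → May 1, 1681 (114 left).
May has 31 days: +31 → Jun 1, 1681 (83 left).
Jun has 30 days: +30 → Jul 1, 1681 (53 left).
Jul has 31 days: +31 → Aug 1, 1681 (22 left).
+22 → Aug 23, 1681.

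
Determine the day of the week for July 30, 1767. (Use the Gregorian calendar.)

Doomsday rule: the anchor day for the 1700s is Sunday. For year 67: 67÷12 = 5 r 7, and 7÷4 = 1, so 5+7+1 = 13.
Sunday + 13 ≡ Saturday — that's 1767's doomsday.
In July the doomsday date is Jul 11.
Jul 30 is 19 days after Jul 11; 19 mod 7 = 5, so Saturday + 5 = Thursday.

Thursday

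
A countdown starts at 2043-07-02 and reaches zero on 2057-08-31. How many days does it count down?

Jul 2, 2043 → Jul 2, 2044: 366 days (Feb 29, 2044 is in that span).
Jul 2, 2044 → Jul 2, 2045: 365 days.
Jul 2, 2045 → Jul 2, 2046: 365 days.
Jul 2, 2046 → Jul 2, 2047: 365 days.
Jul 2, 2047 → Jul 2, 2048: 366 days (Feb 29, 2048 is in that span).
Jul 2, 2048 → Jul 2, 2049: 365 days.
Jul 2, 2049 → Jul 2, 2050: 365 days.
Jul 2, 2050 → Jul 2, 2051: 365 days.
Jul 2, 2051 → Jul 2, 2052: 366 days (Feb 29, 2052 is in that span).
Jul 2, 2052 → Jul 2, 2053: 365 days.
Jul 2, 2053 → Jul 2, 2054: 365 days.
Jul 2, 2054 → Jul 2, 2055: 365 days.
Jul 2, 2055 → Jul 2, 2056: 366 days (Feb 29, 2056 is in that span).
Jul 2, 2056 → Jul 2, 2057: 365 days.
Jul 2, 2057 → Aug 2, 2057: 31 days (July has 31).
Aug 2, 2057 → Aug 31, 2057: 29 days.
Total: 5174 days.

5174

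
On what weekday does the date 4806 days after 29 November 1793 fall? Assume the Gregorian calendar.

Tuesday

First find the weekday of Nov 29, 1793. Doomsday rule: the anchor day for the 1700s is Sunday. For year 93: 93÷12 = 7 r 9, and 9÷4 = 2, so 7+9+2 = 18.
Sunday + 18 ≡ Thursday — that's 1793's doomsday.
In November the doomsday date is Nov 7.
Nov 29 is 22 days after Nov 7; 22 mod 7 = 1, so Thursday + 1 = Friday.
4806 mod 7 = 4, so 4806 days after a Friday is Friday + 4 = Tuesday.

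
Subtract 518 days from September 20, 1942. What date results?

April 20, 1941

−365 (one year) → Sep 20, 1941 (153 left).
−20 → Aug 31, 1941 (end of Aug, 31 days; 133 left).
−31 → Jul 31, 1941 (end of Jul, 31 days; 102 left).
−31 → Jun 30, 1941 (end of Jun, 30 days; 71 left).
−30 → May 31, 1941 (end of May, 31 days; 41 left).
−31 → Apr 30, 1941 (end of Apr, 30 days; 10 left).
−10 → Apr 20, 1941.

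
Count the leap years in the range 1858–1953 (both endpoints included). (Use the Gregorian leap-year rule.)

23

Multiples of 4 in [1858,1953]: 24.
Of those, multiples of 100: 1 (not leap unless ÷400).
Multiples of 400: 0.
Leap years = 24 − 1 + 0 = 23.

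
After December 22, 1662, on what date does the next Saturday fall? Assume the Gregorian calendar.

December 23, 1662

Dec 22, 1662 is a Friday.
From Friday to the next Saturday is 1 day.
Dec 22, 1662 + 1 = Dec 23, 1662.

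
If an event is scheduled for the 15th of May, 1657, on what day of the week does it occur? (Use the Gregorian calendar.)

Tuesday

Doomsday rule: the anchor day for the 1600s is Tuesday. For year 57: 57÷12 = 4 r 9, and 9÷4 = 2, so 4+9+2 = 15.
Tuesday + 15 ≡ Wednesday — that's 1657's doomsday.
In May the doomsday date is May 9.
May 15 is 6 days after May 9; 6 mod 7 = 6, so Wednesday + 6 = Tuesday.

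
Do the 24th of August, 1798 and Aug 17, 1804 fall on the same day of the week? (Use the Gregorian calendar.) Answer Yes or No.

Yes

From Aug 24, 1798 to Aug 17, 1804 is 2184 days.
2184 mod 7 = 0, so they are the same weekday.
(Aug 24, 1798 is a Friday; Aug 17, 1804 is a Friday.)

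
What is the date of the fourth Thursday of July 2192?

July 1, 2192 is a Sunday.
The first Thursday is therefore July 5 (4 days later).
The fourth Thursday is 5 + 3×7 = July 26.

July 26, 2192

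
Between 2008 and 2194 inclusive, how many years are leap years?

46

Multiples of 4 in [2008,2194]: 47.
Of those, multiples of 100: 1 (not leap unless ÷400).
Multiples of 400: 0.
Leap years = 47 − 1 + 0 = 46.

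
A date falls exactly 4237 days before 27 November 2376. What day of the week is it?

Thursday

First find the weekday of Nov 27, 2376. Doomsday rule: the anchor day for the 2300s is Wednesday. For year 76: 76÷12 = 6 r 4, and 4÷4 = 1, so 6+4+1 = 11.
Wednesday + 11 ≡ Sunday — that's 2376's doomsday.
In November the doomsday date is Nov 7.
Nov 27 is 20 days after Nov 7; 20 mod 7 = 6, so Sunday + 6 = Saturday.
4237 mod 7 = 2, so 4237 days before a Saturday is Saturday − 2 = Thursday.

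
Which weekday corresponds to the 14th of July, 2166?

Doomsday rule: the anchor day for the 2100s is Sunday. For year 66: 66÷12 = 5 r 6, and 6÷4 = 1, so 5+6+1 = 12.
Sunday + 12 ≡ Friday — that's 2166's doomsday.
In July the doomsday date is Jul 11.
Jul 14 is 3 days after Jul 11; 3 mod 7 = 3, so Friday + 3 = Monday.

Monday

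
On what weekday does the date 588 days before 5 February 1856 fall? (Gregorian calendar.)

Tuesday

First find the weekday of Feb 5, 1856. Doomsday rule: the anchor day for the 1800s is Friday. For year 56: 56÷12 = 4 r 8, and 8÷4 = 2, so 4+8+2 = 14.
Friday + 14 ≡ Friday — that's 1856's doomsday.
In February the doomsday date is Feb 29 (1856 is a leap year (divisible by 4)).
Feb 5 is 24 days before Feb 29; 24 mod 7 = 3, so Friday − 3 = Tuesday.
588 mod 7 = 0, so 588 days before a Tuesday is Tuesday − 0 = Tuesday.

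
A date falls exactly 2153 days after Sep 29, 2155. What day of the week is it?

First find the weekday of Sep 29, 2155. Doomsday rule: the anchor day for the 2100s is Sunday. For year 55: 55÷12 = 4 r 7, and 7÷4 = 1, so 4+7+1 = 12.
Sunday + 12 ≡ Friday — that's 2155's doomsday.
In September the doomsday date is Sep 5.
Sep 29 is 24 days after Sep 5; 24 mod 7 = 3, so Friday + 3 = Monday.
2153 mod 7 = 4, so 2153 days after a Monday is Monday + 4 = Friday.

Friday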